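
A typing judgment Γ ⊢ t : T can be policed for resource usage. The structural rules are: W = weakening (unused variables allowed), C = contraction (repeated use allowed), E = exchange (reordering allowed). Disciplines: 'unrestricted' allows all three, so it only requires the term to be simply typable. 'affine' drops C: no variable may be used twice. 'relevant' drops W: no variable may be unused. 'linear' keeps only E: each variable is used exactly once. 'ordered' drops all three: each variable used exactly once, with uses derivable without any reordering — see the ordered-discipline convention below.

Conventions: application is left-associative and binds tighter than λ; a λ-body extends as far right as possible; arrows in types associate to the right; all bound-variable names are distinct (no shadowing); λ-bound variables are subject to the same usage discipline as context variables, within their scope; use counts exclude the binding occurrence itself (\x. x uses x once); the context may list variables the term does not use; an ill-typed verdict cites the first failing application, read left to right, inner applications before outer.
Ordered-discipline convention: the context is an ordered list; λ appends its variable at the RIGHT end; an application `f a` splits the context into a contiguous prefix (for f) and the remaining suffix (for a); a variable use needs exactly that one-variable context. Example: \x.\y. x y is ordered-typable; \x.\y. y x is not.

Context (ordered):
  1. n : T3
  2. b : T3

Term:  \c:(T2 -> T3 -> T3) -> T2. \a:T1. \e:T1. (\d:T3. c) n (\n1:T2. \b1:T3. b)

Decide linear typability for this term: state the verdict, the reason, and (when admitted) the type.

no — a, e, d, n1, b1 never used (weakening)
counts: n ×1, b ×1, c [bound] ×1, a [bound] ×0, e [bound] ×0, d [bound] ×0, n1 [bound] ×0, b1 [bound] ×0
use order (left to right): c, n, b
typing: the term checks, with type ((T2 -> T3 -> T3) -> T2) -> T1 -> T1 -> T2
all disciplines: ordered ✗ · linear ✗ · affine ✓ · relevant ✗ · unrestricted ✓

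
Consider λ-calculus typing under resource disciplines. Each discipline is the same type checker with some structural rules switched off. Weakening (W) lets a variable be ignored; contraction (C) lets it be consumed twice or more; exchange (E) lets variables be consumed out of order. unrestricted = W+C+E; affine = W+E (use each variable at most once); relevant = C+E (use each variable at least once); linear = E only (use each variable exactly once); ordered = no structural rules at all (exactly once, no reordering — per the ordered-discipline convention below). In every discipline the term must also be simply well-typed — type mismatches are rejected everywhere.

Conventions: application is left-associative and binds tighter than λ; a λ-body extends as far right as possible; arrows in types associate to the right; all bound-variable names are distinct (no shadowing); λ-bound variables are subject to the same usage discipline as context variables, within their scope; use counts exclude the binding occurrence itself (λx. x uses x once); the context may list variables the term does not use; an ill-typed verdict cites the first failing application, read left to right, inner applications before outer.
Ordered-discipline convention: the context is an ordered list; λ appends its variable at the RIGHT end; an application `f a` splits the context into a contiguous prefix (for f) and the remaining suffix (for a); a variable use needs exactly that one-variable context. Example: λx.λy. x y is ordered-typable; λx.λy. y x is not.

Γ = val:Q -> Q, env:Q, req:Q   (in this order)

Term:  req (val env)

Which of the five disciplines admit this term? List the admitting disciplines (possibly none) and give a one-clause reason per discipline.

admitted by: none
use counts: val: 1; env: 1; req: 1
order of uses: req, val, env
typing: ill-typed: non-function type Q applied to an argument
ordered: ✗ — not simply typable
linear: ✗ — fails simple typing
affine: ✗ — a type mismatch blocks all five
relevant: ✗ — the type mismatch rejects it
unrestricted: ✗ — not simply typable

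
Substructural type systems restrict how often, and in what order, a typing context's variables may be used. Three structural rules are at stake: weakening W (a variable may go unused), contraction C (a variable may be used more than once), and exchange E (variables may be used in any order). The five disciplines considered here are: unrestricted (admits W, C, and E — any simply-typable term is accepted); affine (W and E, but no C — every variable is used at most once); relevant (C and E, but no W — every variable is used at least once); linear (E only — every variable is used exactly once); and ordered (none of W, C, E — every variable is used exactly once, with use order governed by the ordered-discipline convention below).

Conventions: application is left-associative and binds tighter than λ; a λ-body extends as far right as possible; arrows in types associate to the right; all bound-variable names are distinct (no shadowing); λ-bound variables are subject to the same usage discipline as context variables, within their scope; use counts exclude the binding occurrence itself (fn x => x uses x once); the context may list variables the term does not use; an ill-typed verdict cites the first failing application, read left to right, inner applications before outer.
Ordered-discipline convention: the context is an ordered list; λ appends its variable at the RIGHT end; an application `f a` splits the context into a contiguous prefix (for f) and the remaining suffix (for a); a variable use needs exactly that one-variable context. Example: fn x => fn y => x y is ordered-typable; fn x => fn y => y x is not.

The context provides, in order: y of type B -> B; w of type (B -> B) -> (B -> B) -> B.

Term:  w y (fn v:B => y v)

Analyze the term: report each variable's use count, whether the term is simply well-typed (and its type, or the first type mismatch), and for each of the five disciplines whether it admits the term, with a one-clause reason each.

use counts: y: 2, w: 1, v (λ-bound): 1
use order (left to right): w, y, y, v
typing: well-typed at B
ordered: ✗ — repeated use of y ×2
linear: ✗ — repeated use of y ×2
affine: ✗ — repeated use of y ×2
relevant: ✓ — y, w, v: all used, weakening unneeded
unrestricted: ✓ — typability at B is all that's needed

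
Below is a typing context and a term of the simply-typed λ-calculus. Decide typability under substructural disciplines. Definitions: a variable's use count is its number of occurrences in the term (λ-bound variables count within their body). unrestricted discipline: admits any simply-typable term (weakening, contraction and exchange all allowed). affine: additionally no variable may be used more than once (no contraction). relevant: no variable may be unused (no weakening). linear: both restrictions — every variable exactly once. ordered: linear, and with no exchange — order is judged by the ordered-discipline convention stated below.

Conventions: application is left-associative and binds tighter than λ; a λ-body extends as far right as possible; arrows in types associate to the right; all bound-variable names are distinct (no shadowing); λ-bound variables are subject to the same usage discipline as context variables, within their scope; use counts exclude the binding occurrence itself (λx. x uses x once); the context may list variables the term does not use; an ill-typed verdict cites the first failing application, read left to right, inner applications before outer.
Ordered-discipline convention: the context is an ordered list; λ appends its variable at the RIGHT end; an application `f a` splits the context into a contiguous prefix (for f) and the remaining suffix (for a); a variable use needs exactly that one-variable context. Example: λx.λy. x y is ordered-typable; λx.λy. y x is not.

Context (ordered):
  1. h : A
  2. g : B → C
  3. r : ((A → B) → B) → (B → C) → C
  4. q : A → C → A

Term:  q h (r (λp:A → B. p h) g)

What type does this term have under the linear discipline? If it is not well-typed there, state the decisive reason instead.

not well-typed under linear — uses contraction: h ×2
use counts: h=2; g=1; r=1; q=1; p [bound]=1
uses in reading order: q, h, r, p, h, g
typing: well-typed — term : A
all disciplines: ordered ✗ | linear ✗ | affine ✗ | relevant ✓ | unrestricted ✓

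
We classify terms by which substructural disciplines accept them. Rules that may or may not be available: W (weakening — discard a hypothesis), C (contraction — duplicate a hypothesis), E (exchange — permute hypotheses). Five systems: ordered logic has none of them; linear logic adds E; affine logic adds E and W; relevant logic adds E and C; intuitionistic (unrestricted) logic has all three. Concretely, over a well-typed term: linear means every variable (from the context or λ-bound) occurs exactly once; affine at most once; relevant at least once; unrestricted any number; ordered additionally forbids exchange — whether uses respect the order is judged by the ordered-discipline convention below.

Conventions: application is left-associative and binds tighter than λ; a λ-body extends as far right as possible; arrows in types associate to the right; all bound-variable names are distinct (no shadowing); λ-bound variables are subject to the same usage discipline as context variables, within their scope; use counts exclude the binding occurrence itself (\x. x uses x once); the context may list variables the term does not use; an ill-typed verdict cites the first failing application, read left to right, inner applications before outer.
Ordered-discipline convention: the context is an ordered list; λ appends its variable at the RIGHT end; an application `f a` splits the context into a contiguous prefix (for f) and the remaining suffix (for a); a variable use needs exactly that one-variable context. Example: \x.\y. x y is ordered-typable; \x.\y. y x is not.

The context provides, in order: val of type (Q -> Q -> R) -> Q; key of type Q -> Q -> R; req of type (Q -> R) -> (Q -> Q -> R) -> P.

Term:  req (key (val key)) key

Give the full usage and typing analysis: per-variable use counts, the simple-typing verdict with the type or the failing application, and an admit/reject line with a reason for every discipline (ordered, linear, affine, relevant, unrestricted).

usage: val=1, key=3, req=1
left-to-right use order: req, key, val, key, key
typing: well-typed — term : P
ordered: ✗, key ×3 used more than once (contraction)
linear: ✗, key ×3 used more than once (contraction)
affine: ✗, key ×3 used more than once (contraction)
relevant: ✓, at least one use each (val, key, req)
unrestricted: ✓, well-typed at P; no restrictions here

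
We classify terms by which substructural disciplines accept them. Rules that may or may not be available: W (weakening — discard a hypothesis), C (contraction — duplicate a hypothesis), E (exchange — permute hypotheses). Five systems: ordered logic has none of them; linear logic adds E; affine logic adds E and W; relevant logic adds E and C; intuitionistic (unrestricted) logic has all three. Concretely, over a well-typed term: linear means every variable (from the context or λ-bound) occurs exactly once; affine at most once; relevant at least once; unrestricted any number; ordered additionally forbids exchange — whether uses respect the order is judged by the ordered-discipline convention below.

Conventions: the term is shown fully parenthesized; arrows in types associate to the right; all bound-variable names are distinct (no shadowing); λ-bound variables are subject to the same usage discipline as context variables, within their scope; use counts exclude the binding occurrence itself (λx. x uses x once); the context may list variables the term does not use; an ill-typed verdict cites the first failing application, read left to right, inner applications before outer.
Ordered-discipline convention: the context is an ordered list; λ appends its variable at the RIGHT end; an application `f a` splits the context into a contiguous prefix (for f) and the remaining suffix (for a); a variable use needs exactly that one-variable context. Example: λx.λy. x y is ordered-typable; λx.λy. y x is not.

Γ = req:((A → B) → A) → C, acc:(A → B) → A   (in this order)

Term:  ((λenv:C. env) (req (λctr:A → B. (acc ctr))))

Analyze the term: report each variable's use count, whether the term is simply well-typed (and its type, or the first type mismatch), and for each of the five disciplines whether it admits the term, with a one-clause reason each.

use counts: req: 1×; acc: 1×; env (bound): 1×; ctr (bound): 1×
order of uses: env, req, acc, ctr
typing: well-typed — term : C
ordered: ✓ — req, acc, env, ctr: once each, no exchange needed
linear: ✓ — exactly-once usage across req, acc, env, ctr
affine: ✓ — none of req, acc, env, ctr used more than once
relevant: ✓ — every one of req, acc, env, ctr appears
unrestricted: ✓ — typability at C is all that's needed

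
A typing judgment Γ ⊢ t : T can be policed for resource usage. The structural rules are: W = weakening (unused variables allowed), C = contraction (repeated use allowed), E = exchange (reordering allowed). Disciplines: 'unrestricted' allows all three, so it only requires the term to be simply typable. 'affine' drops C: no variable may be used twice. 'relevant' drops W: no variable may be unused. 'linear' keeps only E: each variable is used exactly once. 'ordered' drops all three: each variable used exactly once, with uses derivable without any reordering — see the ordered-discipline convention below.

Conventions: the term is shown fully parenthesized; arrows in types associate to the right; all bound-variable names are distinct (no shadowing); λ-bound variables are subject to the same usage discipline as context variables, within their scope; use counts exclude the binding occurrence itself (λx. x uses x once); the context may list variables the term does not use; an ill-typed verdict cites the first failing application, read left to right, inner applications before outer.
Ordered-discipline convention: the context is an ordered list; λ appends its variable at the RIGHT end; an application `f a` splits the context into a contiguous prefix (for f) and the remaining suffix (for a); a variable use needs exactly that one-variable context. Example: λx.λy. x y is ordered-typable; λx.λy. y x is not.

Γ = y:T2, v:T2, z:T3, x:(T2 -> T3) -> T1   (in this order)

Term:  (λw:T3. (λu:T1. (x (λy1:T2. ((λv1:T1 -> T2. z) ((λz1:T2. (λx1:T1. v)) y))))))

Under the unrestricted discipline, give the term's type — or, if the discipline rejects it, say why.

term : T3 -> T1 -> T1
use counts: y ×1, v ×1, z ×1, x ×1, w (λ-bound) ×0, u (λ-bound) ×0, y1 (λ-bound) ×0, v1 (λ-bound) ×0, z1 (λ-bound) ×0, x1 (λ-bound) ×0
uses in reading order: x, z, v, y
typing: ✓ — T3 -> T1 -> T1
per-discipline verdicts: ordered ✗; linear ✗; affine ✓; relevant ✗; unrestricted ✓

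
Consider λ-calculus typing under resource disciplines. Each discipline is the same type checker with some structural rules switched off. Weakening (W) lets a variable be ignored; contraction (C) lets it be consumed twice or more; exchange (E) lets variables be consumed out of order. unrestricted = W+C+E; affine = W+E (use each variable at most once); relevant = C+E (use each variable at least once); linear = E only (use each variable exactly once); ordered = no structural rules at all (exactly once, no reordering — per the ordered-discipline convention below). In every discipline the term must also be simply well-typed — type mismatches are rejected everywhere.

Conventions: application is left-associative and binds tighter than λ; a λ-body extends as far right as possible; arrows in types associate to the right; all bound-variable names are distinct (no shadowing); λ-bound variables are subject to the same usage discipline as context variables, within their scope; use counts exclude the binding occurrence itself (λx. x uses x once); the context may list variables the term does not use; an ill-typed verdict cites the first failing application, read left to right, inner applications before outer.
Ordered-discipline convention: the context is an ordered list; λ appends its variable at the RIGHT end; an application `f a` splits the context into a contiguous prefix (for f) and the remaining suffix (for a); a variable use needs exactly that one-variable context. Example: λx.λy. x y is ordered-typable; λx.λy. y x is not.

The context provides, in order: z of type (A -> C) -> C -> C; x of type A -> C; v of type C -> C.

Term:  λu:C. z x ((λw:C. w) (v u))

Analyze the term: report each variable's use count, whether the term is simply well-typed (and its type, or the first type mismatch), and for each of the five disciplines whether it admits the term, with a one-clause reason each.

usage: z=1, x=1, v=1, u (λ-bound)=1, w (λ-bound)=1
use order (left to right): z, x, w, v, u
typing: well-typed — term : C -> C
ordered: ✓ — z, x, v, u, w once each; derivable with no W/C/E
linear: ✓ — single use per variable (z, x, v, u, w)
affine: ✓ — z, x, v, u, w: no repeats, contraction unneeded
relevant: ✓ — every one of z, x, v, u, w appears
unrestricted: ✓ — simply typable at C -> C; W, C, E all held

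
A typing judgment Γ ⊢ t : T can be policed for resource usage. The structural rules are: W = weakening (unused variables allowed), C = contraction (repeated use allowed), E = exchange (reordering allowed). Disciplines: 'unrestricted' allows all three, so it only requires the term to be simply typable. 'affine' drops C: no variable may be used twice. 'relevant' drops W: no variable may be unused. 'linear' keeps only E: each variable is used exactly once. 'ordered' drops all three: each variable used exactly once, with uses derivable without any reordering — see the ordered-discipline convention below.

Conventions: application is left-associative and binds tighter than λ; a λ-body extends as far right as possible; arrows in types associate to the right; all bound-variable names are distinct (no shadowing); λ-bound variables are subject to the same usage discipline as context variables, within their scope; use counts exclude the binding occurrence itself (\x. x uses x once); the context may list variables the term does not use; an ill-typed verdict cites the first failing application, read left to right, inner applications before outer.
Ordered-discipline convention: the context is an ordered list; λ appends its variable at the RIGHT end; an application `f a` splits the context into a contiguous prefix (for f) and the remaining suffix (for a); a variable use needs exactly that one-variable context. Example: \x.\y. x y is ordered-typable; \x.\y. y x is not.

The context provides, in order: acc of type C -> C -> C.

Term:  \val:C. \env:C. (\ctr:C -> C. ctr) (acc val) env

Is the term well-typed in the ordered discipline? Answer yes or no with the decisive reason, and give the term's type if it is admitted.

yes — acc, val, env, ctr once each; derivable with no W/C/E; term : C -> C -> C
counts: acc ×1; val [bound] ×1; env [bound] ×1; ctr [bound] ×1
left-to-right use order: ctr, acc, val, env
typing: well-typed — term : C -> C -> C
summary: ordered ✓ · linear ✓ · affine ✓ · relevant ✓ · unrestricted ✓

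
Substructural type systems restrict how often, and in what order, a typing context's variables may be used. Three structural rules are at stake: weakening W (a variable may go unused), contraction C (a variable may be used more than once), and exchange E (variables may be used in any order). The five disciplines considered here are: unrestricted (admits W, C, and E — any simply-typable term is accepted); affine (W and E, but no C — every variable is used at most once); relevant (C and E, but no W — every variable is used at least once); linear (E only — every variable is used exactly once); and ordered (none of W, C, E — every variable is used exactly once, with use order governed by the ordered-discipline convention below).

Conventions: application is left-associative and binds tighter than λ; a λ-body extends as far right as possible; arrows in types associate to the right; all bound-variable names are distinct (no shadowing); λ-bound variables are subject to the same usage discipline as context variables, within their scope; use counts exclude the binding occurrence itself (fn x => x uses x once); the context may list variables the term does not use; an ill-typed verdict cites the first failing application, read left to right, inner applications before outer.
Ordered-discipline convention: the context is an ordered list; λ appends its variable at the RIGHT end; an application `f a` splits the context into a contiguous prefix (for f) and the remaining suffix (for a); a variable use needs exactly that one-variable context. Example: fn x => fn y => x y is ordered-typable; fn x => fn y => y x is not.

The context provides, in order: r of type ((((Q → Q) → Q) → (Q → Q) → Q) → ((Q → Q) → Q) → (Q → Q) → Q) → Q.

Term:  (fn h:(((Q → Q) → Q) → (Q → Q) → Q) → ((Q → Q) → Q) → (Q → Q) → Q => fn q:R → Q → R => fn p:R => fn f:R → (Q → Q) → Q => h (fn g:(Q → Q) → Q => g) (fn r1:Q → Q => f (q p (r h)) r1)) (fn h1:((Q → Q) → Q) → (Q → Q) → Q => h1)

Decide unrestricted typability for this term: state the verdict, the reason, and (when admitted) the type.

yes — simply typable at (R → Q → R) → R → (R → (Q → Q) → Q) → (Q → Q) → Q; W, C, E all held; term : (R → Q → R) → R → (R → (Q → Q) → Q) → (Q → Q) → Q
use counts: r ×1, h (λ-bound) ×2, q (λ-bound) ×1, p (λ-bound) ×1, f (λ-bound) ×1, g (λ-bound) ×1, r1 (λ-bound) ×1, h1 (λ-bound) ×1
left-to-right use order: h, g, f, q, p, r, h, r1, h1
typing: well-typed at (R → Q → R) → R → (R → (Q → Q) → Q) → (Q → Q) → Q
summary: ordered ✗ · linear ✗ · affine ✗ · relevant ✓ · unrestricted ✓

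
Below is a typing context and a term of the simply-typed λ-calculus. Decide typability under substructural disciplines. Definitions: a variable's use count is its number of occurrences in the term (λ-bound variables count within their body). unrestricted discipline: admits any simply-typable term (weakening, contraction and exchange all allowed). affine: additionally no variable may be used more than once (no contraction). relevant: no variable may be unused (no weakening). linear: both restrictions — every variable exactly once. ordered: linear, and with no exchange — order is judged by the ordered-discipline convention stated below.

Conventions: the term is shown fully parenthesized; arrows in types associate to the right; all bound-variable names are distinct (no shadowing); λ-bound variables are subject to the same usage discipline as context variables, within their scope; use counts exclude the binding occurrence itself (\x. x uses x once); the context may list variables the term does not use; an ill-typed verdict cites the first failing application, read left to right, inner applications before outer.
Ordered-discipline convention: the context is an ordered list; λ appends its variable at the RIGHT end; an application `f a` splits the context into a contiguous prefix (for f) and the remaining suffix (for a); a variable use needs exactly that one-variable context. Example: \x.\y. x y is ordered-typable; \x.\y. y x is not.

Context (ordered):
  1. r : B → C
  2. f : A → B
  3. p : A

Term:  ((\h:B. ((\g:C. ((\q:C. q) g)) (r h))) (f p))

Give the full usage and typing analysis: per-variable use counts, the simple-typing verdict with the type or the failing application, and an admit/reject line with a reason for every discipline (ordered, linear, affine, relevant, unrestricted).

variable uses: r: 1×, f: 1×, p: 1×, h (bound): 1×, g (bound): 1×, q (bound): 1×
order of uses: q, g, r, h, f, p
typing: ✓ — C
ordered: ✓, r, f, p, h, g, q: once each, no exchange needed
linear: ✓, exactly-once usage across r, f, p, h, g, q
affine: ✓, r, f, p, h, g, q: no repeats, contraction unneeded
relevant: ✓, at least one use each (r, f, p, h, g, q)
unrestricted: ✓, simply typable at C; W, C, E all held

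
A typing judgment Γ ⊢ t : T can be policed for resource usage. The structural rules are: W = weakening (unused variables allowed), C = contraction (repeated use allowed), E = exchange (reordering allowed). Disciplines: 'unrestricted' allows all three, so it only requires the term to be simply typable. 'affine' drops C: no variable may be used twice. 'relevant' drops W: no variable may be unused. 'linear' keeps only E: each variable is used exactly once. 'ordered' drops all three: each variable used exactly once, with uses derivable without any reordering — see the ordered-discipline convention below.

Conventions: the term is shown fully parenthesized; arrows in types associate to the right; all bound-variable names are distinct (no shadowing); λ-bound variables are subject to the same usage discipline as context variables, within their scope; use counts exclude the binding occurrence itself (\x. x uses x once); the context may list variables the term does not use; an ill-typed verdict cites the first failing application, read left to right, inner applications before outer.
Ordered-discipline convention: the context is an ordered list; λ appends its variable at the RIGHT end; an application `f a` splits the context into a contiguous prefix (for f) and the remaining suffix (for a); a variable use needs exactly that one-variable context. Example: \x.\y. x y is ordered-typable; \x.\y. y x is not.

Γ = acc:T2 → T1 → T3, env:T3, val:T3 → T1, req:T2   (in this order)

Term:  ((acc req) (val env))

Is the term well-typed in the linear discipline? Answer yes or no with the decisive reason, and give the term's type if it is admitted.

yes — each of acc, env, val, req used exactly once; term : T3
use counts: acc ×1, env ×1, val ×1, req ×1
uses in reading order: acc, req, val, env
typing: well-typed — term : T3
all disciplines: ordered ✗, linear ✓, affine ✓, relevant ✓, unrestricted ✓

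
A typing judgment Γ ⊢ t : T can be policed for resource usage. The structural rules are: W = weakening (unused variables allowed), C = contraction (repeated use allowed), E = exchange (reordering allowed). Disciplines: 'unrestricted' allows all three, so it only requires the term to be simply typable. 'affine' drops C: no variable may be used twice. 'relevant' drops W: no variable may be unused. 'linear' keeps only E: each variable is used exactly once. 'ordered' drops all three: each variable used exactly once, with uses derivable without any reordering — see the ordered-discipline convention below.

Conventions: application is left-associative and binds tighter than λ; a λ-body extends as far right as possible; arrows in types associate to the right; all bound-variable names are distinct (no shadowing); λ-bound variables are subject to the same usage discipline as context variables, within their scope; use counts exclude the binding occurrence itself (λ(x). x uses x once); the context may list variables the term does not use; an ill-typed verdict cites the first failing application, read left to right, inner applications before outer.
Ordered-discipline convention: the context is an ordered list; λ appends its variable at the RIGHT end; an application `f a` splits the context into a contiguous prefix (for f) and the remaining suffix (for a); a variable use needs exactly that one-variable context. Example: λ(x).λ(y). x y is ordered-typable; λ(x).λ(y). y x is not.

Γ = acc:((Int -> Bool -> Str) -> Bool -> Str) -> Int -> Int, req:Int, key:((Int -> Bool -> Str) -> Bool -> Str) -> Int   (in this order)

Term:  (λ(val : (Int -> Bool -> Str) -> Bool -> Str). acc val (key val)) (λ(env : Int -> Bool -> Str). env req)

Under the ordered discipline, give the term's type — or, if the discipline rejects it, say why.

not well-typed under ordered — needs contraction — val ×2
counts: acc: 1, req: 1, key: 1, val (bound): 2, env (bound): 1
left-to-right use order: acc, val, key, val, env, req
typing: well-typed — term : Int
summary: ordered ✗ · linear ✗ · affine ✗ · relevant ✓ · unrestricted ✓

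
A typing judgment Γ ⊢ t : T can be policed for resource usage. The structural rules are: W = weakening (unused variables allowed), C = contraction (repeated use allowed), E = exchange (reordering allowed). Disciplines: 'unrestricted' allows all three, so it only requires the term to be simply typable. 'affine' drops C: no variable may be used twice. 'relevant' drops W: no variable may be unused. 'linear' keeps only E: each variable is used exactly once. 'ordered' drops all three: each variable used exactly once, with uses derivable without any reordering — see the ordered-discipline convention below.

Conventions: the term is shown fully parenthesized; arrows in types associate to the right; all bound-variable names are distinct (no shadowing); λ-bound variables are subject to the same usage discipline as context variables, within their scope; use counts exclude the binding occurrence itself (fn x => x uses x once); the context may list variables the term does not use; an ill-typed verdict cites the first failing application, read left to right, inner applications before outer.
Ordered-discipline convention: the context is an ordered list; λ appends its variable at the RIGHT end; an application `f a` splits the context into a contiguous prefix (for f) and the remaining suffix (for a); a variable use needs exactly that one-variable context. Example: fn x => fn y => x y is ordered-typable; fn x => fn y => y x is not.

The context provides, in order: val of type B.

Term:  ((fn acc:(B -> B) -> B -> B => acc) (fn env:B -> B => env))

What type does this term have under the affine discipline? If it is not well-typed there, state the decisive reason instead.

term : (B -> B) -> B -> B
use counts: val: 0×; acc (λ-bound): 1×; env (λ-bound): 1×
left-to-right use order: acc, env
typing: the term checks, with type (B -> B) -> B -> B
summary: ordered ✗, linear ✗, affine ✓, relevant ✗, unrestricted ✓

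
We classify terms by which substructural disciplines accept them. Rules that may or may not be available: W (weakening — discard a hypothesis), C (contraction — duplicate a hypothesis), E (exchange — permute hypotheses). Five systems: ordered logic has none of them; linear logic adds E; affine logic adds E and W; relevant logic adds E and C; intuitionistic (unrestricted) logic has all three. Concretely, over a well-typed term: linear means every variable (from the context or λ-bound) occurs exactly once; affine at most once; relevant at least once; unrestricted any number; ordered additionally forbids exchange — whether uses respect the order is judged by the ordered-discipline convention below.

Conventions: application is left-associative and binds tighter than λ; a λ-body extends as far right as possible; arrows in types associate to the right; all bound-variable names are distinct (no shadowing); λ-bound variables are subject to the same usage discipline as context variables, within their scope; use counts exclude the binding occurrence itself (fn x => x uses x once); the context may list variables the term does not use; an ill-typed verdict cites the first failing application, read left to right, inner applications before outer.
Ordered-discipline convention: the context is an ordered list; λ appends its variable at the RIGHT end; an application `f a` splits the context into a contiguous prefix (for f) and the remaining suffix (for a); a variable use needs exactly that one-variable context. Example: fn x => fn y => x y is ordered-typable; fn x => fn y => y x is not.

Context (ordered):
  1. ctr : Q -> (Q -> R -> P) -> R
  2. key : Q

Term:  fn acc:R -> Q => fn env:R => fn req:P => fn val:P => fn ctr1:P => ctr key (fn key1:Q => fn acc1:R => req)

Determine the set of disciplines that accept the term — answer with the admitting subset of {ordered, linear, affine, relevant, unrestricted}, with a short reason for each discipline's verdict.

admitting disciplines: affine, unrestricted
variable uses: ctr=1; key=1; acc [bound]=0; env [bound]=0; req [bound]=1; val [bound]=0; ctr1 [bound]=0; key1 [bound]=0; acc1 [bound]=0
order of uses: ctr, key, req
typing: ✓ — (R -> Q) -> R -> P -> P -> P -> R
ordered: ✗, acc, env, val, ctr1, key1, acc1 left unused
linear: ✗, acc, env, val, ctr1, key1, acc1 left unused
affine: ✓, ctr, key, acc, env, req, val, ctr1, key1, acc1: no repeats, contraction unneeded
relevant: ✗, acc, env, val, ctr1, key1, acc1 left unused
unrestricted: ✓, type-checks ((R -> Q) -> R -> P -> P -> P -> R) and nothing is barred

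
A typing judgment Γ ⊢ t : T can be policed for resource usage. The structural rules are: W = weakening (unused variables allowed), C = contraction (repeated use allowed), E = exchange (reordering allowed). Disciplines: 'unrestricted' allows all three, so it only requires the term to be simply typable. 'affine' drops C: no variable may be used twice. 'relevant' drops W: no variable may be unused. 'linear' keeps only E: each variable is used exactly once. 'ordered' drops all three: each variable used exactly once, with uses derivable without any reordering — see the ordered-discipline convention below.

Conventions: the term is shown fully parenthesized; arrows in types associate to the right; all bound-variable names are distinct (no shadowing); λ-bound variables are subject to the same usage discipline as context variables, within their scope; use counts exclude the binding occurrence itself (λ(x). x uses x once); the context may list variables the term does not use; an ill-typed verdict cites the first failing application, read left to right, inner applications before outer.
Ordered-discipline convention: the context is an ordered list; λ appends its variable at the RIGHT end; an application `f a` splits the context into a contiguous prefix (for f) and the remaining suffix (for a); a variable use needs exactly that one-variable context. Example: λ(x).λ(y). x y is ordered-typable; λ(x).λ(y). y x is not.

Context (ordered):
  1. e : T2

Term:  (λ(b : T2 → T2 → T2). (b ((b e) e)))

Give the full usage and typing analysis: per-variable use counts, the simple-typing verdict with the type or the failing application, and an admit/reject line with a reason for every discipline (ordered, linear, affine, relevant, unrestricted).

usage: e: 2×, b (λ-bound): 2×
order of uses: b, b, e, e
typing: the term checks, with type (T2 → T2 → T2) → T2 → T2
ordered: ✗ — uses contraction: e ×2, b ×2
linear: ✗ — uses contraction: e ×2, b ×2
affine: ✗ — uses contraction: e ×2, b ×2
relevant: ✓ — none of e, b goes unused
unrestricted: ✓ — simply typable at (T2 → T2 → T2) → T2 → T2; W, C, E all held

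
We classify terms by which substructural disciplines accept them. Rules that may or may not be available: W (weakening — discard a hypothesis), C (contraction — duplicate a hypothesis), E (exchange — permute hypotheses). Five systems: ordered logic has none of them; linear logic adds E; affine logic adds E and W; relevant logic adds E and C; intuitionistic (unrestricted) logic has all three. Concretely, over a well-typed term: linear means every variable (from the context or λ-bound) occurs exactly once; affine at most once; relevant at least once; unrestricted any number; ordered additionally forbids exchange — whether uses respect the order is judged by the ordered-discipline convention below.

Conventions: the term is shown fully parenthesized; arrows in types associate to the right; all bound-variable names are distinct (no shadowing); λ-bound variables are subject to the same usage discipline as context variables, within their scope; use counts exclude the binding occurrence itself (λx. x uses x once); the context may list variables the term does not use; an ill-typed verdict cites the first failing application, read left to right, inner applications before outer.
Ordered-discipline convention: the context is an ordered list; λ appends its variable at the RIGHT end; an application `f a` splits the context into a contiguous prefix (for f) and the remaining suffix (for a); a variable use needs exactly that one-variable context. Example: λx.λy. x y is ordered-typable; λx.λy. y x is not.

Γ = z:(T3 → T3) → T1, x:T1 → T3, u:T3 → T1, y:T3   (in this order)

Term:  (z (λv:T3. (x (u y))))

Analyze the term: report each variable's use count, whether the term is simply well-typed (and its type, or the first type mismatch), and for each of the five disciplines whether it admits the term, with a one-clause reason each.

use counts: z=1, x=1, u=1, y=1, v (bound)=0
use order (left to right): z, x, u, y
typing: ✓ — T1
ordered: ✗, unused: v — weakening required
linear: ✗, unused: v — weakening required
affine: ✓, at most one use each (z, x, u, y, v)
relevant: ✗, unused: v — weakening required
unrestricted: ✓, simply typable at T1; W, C, E all held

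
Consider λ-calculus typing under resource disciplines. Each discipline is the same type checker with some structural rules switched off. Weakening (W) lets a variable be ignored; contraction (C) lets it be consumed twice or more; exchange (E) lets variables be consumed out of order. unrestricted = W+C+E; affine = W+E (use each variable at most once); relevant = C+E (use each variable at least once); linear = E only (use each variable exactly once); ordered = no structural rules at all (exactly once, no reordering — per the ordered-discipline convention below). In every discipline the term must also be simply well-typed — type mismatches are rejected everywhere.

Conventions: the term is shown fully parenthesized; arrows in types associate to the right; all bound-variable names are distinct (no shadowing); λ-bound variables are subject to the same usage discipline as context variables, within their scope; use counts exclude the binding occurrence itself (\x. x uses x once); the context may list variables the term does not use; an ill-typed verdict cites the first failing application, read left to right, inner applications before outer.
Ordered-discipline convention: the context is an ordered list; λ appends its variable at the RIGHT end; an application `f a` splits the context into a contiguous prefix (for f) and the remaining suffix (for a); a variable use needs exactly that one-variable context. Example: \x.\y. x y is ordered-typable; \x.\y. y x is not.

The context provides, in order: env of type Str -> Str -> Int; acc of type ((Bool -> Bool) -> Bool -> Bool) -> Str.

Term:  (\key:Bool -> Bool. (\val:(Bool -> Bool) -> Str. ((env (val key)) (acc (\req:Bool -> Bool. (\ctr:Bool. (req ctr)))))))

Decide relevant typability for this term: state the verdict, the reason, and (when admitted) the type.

yes — every one of env, acc, key, val, req, ctr appears; term : (Bool -> Bool) -> ((Bool -> Bool) -> Str) -> Int
use counts: env: 1; acc: 1; key (bound): 1; val (bound): 1; req (bound): 1; ctr (bound): 1
order of uses: env, val, key, acc, req, ctr
typing: the term checks, with type (Bool -> Bool) -> ((Bool -> Bool) -> Str) -> Int
per-discipline verdicts: ordered ✗, linear ✓, affine ✓, relevant ✓, unrestricted ✓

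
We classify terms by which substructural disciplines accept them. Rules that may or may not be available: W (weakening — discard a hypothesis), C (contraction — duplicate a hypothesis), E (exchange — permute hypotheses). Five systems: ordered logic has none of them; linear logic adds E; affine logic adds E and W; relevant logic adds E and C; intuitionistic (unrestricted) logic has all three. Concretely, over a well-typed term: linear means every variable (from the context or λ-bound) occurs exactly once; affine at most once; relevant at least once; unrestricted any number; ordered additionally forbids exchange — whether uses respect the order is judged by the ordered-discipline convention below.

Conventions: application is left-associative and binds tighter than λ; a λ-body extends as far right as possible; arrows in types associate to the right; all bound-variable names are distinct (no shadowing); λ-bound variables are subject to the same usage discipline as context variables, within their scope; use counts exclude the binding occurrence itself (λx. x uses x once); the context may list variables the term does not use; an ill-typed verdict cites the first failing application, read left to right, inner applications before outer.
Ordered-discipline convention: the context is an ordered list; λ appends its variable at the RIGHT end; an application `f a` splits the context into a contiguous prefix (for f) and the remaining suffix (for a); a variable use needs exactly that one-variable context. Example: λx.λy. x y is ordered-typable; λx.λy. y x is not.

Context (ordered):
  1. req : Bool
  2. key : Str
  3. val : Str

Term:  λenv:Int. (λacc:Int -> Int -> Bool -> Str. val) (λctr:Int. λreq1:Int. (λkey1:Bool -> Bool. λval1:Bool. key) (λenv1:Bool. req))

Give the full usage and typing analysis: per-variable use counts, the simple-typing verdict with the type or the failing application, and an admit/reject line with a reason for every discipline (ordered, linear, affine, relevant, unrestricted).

variable uses: req ×1, key ×1, val ×1, env (λ-bound) ×0, acc (λ-bound) ×0, ctr (λ-bound) ×0, req1 (λ-bound) ×0, key1 (λ-bound) ×0, val1 (λ-bound) ×0, env1 (λ-bound) ×0
use order (left to right): val, key, req
typing: well-typed — term : Int -> Str
ordered ✗ (needs weakening: env, acc, ctr, req1, key1, val1, env1 unused)
linear ✗ (needs weakening: env, acc, ctr, req1, key1, val1, env1 unused)
affine ✓ (at most one use each (req, key, val, env, acc, ctr, req1, key1, val1, env1))
relevant ✗ (needs weakening: env, acc, ctr, req1, key1, val1, env1 unused)
unrestricted ✓ (well-typed at Int -> Str; no restrictions here)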